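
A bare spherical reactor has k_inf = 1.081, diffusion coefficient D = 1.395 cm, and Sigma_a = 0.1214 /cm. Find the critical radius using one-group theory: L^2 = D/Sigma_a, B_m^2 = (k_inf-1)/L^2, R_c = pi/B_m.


L^2 = D / Sigma_a = 1.395 / 0.1214 = 11.49094 cm^2
B_m^2 = (k_inf - 1) / L^2 = (1.081 - 1) / 11.49094 = 0.007049032 /cm^2
For a bare sphere: B_g = pi/R, so R_c = pi / sqrt(B_m^2)
R_c = pi / sqrt(0.007049032) = 37.418 cm

37.418


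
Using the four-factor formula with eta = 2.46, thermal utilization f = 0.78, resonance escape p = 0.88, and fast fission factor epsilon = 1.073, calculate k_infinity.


k_inf = eta * f * p * epsilon
k_inf = 2.46 * 0.78 * 0.88 * 1.073
k_inf = 1.8118

1.8118


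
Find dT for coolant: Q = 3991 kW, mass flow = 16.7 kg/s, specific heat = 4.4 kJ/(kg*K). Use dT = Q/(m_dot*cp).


dT = Q / (m_dot * cp)
dT = 3991 / (16.7 * 4.4)
dT = 54.314 C

54.314


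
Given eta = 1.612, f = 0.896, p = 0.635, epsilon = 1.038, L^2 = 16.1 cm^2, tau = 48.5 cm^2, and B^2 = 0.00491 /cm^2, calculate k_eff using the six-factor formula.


k_inf = eta*f*p*eps = 1.612*0.896*0.635*1.038 = 0.9520157
P_TNL = 1/(1 + L^2*B^2) = 1/(1 + 16.1*0.00491) = 0.9267403
P_FNL = exp(-B^2*tau) = exp(-0.00491*48.5) = 0.7880963
k_eff = k_inf * P_TNL * P_FNL = 0.9520157 * 0.9267403 * 0.7880963
k_eff = 0.69531

0.69531


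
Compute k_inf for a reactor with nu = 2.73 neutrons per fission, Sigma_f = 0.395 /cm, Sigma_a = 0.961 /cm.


k_inf = nu * Sigma_f / Sigma_a
k_inf = 2.73 * 0.395 / 0.961
k_inf = 1.1221

1.1221


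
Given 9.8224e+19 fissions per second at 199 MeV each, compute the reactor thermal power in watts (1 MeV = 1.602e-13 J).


P = fission_rate * E_MeV * 1.602e-13
P = 9.8224e+19 * 199 * 1.602e-13
P = 3.1314e+09 W

3.1314e+09


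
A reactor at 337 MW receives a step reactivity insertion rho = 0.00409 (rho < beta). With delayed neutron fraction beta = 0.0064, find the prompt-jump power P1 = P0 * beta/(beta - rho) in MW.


P1/P0 = beta / (beta - rho)
P1/P0 = 0.0064 / (0.0064 - 0.00409) = 2.770563
P1 = 337 * 2.770563 = 933.68 MW

933.68


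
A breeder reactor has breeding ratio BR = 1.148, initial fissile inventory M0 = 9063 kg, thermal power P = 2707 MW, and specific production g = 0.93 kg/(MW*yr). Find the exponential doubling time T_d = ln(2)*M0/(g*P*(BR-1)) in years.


Breeding gain G = BR - 1 = 1.148 - 1 = 0.148
Fissile production rate = g * P * G = 0.93 * 2707 * 0.148 = 372.59148 kg/yr
T_d = ln(2) * M0 / (g * P * G)
T_d = ln(2) * 9063 / 372.59148 = 16.860 yr

16.860


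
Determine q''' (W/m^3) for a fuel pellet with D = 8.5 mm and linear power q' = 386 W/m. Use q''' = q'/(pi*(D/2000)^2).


r = D / 2 / 1000 = 8.5 / 2 / 1000 = 0.00425 m
q''' = q' / (pi * r^2)
q''' = 386 / (pi * 0.00425^2)
q''' = 6.8024e+06 W/m^3

6.8024e+06


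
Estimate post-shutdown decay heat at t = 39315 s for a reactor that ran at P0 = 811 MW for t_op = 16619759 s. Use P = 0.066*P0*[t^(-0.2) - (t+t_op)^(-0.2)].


P/P0 = 0.066 * [t^(-0.2) - (t + t_op)^(-0.2)]
P/P0 = 0.066 * [39315^(-0.2) - (39315 + 16619759)^(-0.2)]
P/P0 = 0.066 * [0.1205281 - 0.03594759] = 0.005582314
P = 811 * 0.005582314 = 4.5273 MW

4.5273


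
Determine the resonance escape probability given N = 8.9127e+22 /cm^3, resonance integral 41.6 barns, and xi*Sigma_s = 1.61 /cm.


p = exp(-N * I * 1e-24 / (xi*Sigma_s))
p = exp(-8.9127e+22 * 41.6 * 1e-24 / 1.61)
p = 0.099968

0.099968


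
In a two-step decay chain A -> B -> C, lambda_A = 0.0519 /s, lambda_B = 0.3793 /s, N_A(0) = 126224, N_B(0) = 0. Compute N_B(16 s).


N_B(t) = lambda_A * N_A0 / (lambda_B - lambda_A) * [exp(-lambda_A*t) - exp(-lambda_B*t)]
exp(-0.0519*16) = 0.4358749; exp(-0.3793*16) = 0.002313948
N_B = 0.0519 * 126224 / (0.3793 - 0.0519) * (0.4358749 - 0.002313948)
N_B = 8675.2

8675.2


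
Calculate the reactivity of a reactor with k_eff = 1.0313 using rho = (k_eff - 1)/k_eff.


rho = (k_eff - 1) / k_eff
rho = (1.0313 - 1) / 1.0313
rho = 0.030350

0.030350


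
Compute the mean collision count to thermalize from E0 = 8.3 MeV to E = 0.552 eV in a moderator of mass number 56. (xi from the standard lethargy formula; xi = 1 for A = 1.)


xi = 1 + (A-1)^2/(2A)*ln((A-1)/(A+1)) = 0.03529286 (for A = 56)
n = ln(E0/E) / xi
n = ln(8.3e6 / 0.552) / 0.03529286
n = ln(1.503623e+07) / 0.03529286 = 468.25

468.25


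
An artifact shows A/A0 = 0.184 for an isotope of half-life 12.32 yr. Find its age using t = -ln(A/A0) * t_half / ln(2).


lambda = ln(2) / t_half = ln(2) / 12.32 = 0.05626195 /yr
t = -ln(A/A0) / lambda
t = -ln(0.184) / 0.05626195
t = 30.088 yr

30.088


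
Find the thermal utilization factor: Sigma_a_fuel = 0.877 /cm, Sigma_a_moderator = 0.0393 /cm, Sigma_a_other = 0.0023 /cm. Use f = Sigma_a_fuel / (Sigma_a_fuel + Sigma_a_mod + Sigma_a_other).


f = Sigma_a_fuel / (Sigma_a_fuel + Sigma_a_mod + Sigma_a_other)
f = 0.877 / (0.877 + 0.0393 + 0.0023)
f = 0.95471

0.95471


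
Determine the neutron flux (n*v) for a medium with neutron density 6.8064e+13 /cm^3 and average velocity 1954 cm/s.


phi = n * v
phi = 6.8064e+13 * 1954
phi = 1.3300e+17 /cm^2/s

1.3300e+17


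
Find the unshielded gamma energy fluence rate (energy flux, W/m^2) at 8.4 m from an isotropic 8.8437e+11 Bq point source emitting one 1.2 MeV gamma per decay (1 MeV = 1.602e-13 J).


psi = A * E * 1.602e-13 / (4*pi*r^2)
psi = 8.8437e+11 * 1.2 * 1.602e-13 / (4*pi*8.4^2)
psi = 1.9174e-04 W/m^2

1.9174e-04


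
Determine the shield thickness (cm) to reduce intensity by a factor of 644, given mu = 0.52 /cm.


x = ln(factor) / mu
x = ln(644) / 0.52
x = 12.438 cm

12.438


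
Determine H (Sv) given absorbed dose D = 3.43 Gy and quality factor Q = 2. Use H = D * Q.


H = D * Q
H = 3.43 * 2
H = 6.8600 Sv

6.8600


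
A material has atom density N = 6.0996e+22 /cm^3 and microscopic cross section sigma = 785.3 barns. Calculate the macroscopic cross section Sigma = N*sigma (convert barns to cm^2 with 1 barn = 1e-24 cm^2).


Sigma = N * sigma_barns * 1e-24
Sigma = 6.0996e+22 * 785.3 * 1e-24
Sigma = 47.900 /cm

47.900


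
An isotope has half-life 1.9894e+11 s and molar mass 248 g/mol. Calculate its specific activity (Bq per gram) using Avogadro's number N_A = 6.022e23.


lambda = ln(2) / t_half = ln(2) / 1.9894e+11 = 3.484202e-12 /s
SA = lambda * N_A / M
SA = 3.484202e-12 * 6.022e23 / 248
SA = 8.4604e+09 Bq/g

8.4604e+09


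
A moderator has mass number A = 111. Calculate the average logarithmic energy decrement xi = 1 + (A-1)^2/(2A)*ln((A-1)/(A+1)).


xi = 1 + (A-1)^2/(2A) * ln((A-1)/(A+1))
xi = 1 + (111-1)^2/(2*111) * ln((111-1)/(111 +1))
xi = 0.017910

0.017910


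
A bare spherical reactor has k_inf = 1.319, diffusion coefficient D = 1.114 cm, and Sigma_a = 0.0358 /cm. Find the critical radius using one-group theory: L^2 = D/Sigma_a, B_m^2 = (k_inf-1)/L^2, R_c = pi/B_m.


L^2 = D / Sigma_a = 1.114 / 0.0358 = 31.11732 cm^2
B_m^2 = (k_inf - 1) / L^2 = (1.319 - 1) / 31.11732 = 0.01025153 /cm^2
For a bare sphere: B_g = pi/R, so R_c = pi / sqrt(B_m^2)
R_c = pi / sqrt(0.01025153) = 31.028 cm

31.028


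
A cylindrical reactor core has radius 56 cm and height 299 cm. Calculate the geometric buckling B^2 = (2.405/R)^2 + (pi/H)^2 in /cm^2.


B^2 = (2.405/R)^2 + (pi/H)^2
B^2 = (2.405/56)^2 + (pi/299)^2
B^2 = 0.0019548 /cm^2

0.0019548


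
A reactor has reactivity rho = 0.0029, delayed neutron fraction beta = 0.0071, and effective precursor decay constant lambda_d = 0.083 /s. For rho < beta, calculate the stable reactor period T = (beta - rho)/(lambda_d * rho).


T = (beta - rho) / (lambda_d * rho)
T = (0.0071 - 0.0029) / (0.083 * 0.0029)
T = 17.449 s

17.449


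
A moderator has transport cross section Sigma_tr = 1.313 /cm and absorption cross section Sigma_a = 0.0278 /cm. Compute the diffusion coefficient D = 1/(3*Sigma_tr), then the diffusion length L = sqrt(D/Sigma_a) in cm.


D = 1 / (3 * Sigma_tr) = 1 / (3 * 1.313) = 0.2538715 cm
L = sqrt(D / Sigma_a)
L = sqrt(0.2538715 / 0.0278)
L = 3.0219 cm

3.0219


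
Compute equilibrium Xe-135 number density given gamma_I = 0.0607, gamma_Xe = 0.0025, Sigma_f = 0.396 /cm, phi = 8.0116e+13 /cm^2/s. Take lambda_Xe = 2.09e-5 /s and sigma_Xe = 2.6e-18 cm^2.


Xe_eq = (gamma_I + gamma_Xe) * Sigma_f * phi / (lambda_Xe + sigma_Xe * phi)
Numerator = (0.0607 + 0.0025) * 0.396 * 8.0116e+13 = 2.005079e+12
Denominator = 2.09e-5 + 2.6e-18 * 8.0116e+13 = 2.292016e-04
Xe_eq = 2.005079e+12 / 2.292016e-04 = 8.7481e+15 /cm^3

8.7481e+15


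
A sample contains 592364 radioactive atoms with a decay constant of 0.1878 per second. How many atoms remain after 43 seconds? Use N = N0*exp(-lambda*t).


N = N0 * exp(-lambda * t)
N = 592364 * exp(-0.1878 * 43)
N = 184.28

184.28


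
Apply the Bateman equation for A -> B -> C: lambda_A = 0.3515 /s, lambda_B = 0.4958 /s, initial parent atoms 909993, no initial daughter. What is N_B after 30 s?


N_B(t) = lambda_A * N_A0 / (lambda_B - lambda_A) * [exp(-lambda_A*t) - exp(-lambda_B*t)]
exp(-0.3515*30) = 2.632478e-05; exp(-0.4958*30) = 3.469795e-07
N_B = 0.3515 * 909993 / (0.4958 - 0.3515) * (2.632478e-05 - 3.469795e-07)
N_B = 57.584

57.584


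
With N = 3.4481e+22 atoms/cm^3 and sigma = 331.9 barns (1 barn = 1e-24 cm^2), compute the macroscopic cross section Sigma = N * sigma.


Sigma = N * sigma_barns * 1e-24
Sigma = 3.4481e+22 * 331.9 * 1e-24
Sigma = 11.444 /cm

11.444


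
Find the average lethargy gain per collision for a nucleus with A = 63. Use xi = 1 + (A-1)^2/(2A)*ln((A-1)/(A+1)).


xi = 1 + (A-1)^2/(2A) * ln((A-1)/(A+1))
xi = 1 + (63-1)^2/(2*63) * ln((63-1)/(63 +1))
xi = 0.031413

0.031413


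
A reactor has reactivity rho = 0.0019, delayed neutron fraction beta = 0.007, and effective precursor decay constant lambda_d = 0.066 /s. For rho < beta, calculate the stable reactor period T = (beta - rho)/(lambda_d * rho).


T = (beta - rho) / (lambda_d * rho)
T = (0.007 - 0.0019) / (0.066 * 0.0019)
T = 40.670 s

40.670


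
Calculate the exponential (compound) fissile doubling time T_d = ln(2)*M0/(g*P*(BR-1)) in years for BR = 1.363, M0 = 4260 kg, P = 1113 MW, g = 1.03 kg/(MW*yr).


Breeding gain G = BR - 1 = 1.363 - 1 = 0.363
Fissile production rate = g * P * G = 1.03 * 1113 * 0.363 = 416.13957 kg/yr
T_d = ln(2) * M0 / (g * P * G)
T_d = ln(2) * 4260 / 416.13957 = 7.0957 yr

7.0957


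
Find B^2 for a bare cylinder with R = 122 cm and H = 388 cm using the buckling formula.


B^2 = (2.405/R)^2 + (pi/H)^2
B^2 = (2.405/122)^2 + (pi/388)^2
B^2 = 4.5417e-04 /cm^2

4.5417e-04


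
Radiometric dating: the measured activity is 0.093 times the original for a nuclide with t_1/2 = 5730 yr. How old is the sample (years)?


lambda = ln(2) / t_half = ln(2) / 5730 = 1.209681e-04 /yr
t = -ln(A/A0) / lambda
t = -ln(0.093) / 1.209681e-04
t = 19635 yr

19635


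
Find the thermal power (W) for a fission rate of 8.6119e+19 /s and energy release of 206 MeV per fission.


P = fission_rate * E_MeV * 1.602e-13
P = 8.6119e+19 * 206 * 1.602e-13
P = 2.8420e+09 W

2.8420e+09


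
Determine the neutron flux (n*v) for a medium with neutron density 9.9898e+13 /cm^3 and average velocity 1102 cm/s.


phi = n * v
phi = 9.9898e+13 * 1102
phi = 1.1009e+17 /cm^2/s

1.1009e+17


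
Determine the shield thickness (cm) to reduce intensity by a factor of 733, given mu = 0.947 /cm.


x = ln(factor) / mu
x = ln(733) / 0.947
x = 6.9664 cm

6.9664


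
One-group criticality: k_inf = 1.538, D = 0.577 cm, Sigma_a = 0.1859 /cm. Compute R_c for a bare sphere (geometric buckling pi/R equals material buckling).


L^2 = D / Sigma_a = 0.577 / 0.1859 = 3.103819 cm^2
B_m^2 = (k_inf - 1) / L^2 = (1.538 - 1) / 3.103819 = 0.1733348 /cm^2
For a bare sphere: B_g = pi/R, so R_c = pi / sqrt(B_m^2)
R_c = pi / sqrt(0.1733348) = 7.5458 cm

7.5458


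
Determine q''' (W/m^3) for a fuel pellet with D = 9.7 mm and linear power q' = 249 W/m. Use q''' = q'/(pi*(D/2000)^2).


r = D / 2 / 1000 = 9.7 / 2 / 1000 = 0.00485 m
q''' = q' / (pi * r^2)
q''' = 249 / (pi * 0.00485^2)
q''' = 3.3695e+06 W/m^3

3.3695e+06


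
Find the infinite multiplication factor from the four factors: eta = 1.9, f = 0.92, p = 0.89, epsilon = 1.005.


k_inf = eta * f * p * epsilon
k_inf = 1.9 * 0.92 * 0.89 * 1.005
k_inf = 1.5635

1.5635


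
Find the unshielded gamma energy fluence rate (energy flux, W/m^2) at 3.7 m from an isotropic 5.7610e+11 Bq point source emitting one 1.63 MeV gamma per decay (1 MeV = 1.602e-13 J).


psi = A * E * 1.602e-13 / (4*pi*r^2)
psi = 5.7610e+11 * 1.63 * 1.602e-13 / (4*pi*3.7^2)
psi = 8.7445e-04 W/m^2

8.7445e-04


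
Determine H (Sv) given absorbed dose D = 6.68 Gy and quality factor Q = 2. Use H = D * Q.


H = D * Q
H = 6.68 * 2
H = 13.360 Sv

13.360


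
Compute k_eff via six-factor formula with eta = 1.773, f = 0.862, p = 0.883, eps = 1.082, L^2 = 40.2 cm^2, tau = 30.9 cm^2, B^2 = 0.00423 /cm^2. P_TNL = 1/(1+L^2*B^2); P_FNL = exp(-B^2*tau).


k_inf = eta*f*p*eps = 1.773*0.862*0.883*1.082 = 1.460172
P_TNL = 1/(1 + L^2*B^2) = 1/(1 + 40.2*0.00423) = 0.8546673
P_FNL = exp(-B^2*tau) = exp(-0.00423*30.9) = 0.8774748
k_eff = k_inf * P_TNL * P_FNL = 1.460172 * 0.8546673 * 0.8774748
k_eff = 1.0951

1.0951


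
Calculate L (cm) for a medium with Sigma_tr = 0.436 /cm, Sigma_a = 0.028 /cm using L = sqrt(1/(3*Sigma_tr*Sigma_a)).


D = 1 / (3 * Sigma_tr) = 1 / (3 * 0.436) = 0.7645260 cm
L = sqrt(D / Sigma_a)
L = sqrt(0.7645260 / 0.028)
L = 5.2254 cm

5.2254


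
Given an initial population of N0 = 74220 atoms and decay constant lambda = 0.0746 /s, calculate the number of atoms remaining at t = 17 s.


N = N0 * exp(-lambda * t)
N = 74220 * exp(-0.0746 * 17)
N = 20881

20881


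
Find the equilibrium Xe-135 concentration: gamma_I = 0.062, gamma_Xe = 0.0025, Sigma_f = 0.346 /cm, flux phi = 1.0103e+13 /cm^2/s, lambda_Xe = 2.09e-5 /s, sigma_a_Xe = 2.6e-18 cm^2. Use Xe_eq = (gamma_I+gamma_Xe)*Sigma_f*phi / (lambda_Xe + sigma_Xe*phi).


Xe_eq = (gamma_I + gamma_Xe) * Sigma_f * phi / (lambda_Xe + sigma_Xe * phi)
Numerator = (0.062 + 0.0025) * 0.346 * 1.0103e+13 = 2.254687e+11
Denominator = 2.09e-5 + 2.6e-18 * 1.0103e+13 = 4.716780e-05
Xe_eq = 2.254687e+11 / 4.716780e-05 = 4.7801e+15 /cm^3

4.7801e+15


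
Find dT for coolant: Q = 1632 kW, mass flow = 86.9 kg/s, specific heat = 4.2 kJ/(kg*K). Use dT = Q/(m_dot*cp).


dT = Q / (m_dot * cp)
dT = 1632 / (86.9 * 4.2)
dT = 4.4715 C

4.4715


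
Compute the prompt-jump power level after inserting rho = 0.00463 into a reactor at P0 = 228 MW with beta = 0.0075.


P1/P0 = beta / (beta - rho)
P1/P0 = 0.0075 / (0.0075 - 0.00463) = 2.613240
P1 = 228 * 2.613240 = 595.82 MW

595.82


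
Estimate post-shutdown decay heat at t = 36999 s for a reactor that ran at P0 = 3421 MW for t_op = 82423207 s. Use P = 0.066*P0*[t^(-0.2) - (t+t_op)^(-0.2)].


P/P0 = 0.066 * [t^(-0.2) - (t + t_op)^(-0.2)]
P/P0 = 0.066 * [36999^(-0.2) - (36999 + 82423207)^(-0.2)]
P/P0 = 0.066 * [0.1220006 - 0.02610665] = 0.006329001
P = 3421 * 0.006329001 = 21.652 MW

21.652


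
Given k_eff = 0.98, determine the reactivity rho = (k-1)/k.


rho = (k_eff - 1) / k_eff
rho = (0.98 - 1) / 0.98
rho = -0.020408

-0.020408


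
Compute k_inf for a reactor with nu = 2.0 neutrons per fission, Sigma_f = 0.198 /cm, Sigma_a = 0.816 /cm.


k_inf = nu * Sigma_f / Sigma_a
k_inf = 2.0 * 0.198 / 0.816
k_inf = 0.48529

0.48529


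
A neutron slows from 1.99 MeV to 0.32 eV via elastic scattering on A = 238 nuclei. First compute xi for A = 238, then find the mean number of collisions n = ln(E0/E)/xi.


xi = 1 + (A-1)^2/(2A)*ln((A-1)/(A+1)) = 0.008379872 (for A = 238)
n = ln(E0/E) / xi
n = ln(1.99e6 / 0.32) / 0.008379872
n = ln(6.218750e+06) / 0.008379872 = 1866.7

1866.7


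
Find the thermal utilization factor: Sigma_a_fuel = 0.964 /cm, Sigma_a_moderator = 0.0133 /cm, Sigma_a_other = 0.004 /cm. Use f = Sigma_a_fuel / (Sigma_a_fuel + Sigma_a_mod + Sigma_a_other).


f = Sigma_a_fuel / (Sigma_a_fuel + Sigma_a_mod + Sigma_a_other)
f = 0.964 / (0.964 + 0.0133 + 0.004)
f = 0.98237

0.98237


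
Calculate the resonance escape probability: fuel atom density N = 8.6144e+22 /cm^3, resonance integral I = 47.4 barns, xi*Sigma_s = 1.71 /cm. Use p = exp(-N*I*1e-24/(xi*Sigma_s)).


p = exp(-N * I * 1e-24 / (xi*Sigma_s))
p = exp(-8.6144e+22 * 47.4 * 1e-24 / 1.71)
p = 0.091827

0.091827


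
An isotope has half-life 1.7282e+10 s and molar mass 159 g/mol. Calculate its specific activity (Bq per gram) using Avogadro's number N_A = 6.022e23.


lambda = ln(2) / t_half = ln(2) / 1.7282e+10 = 4.010804e-11 /s
SA = lambda * N_A / M
SA = 4.010804e-11 * 6.022e23 / 159
SA = 1.5191e+11 Bq/g

1.5191e+11


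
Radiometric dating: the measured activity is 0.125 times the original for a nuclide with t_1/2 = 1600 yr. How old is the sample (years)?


lambda = ln(2) / t_half = ln(2) / 1600 = 4.332170e-04 /yr
t = -ln(A/A0) / lambda
t = -ln(0.125) / 4.332170e-04
t = 4800.0 yr

4800.0


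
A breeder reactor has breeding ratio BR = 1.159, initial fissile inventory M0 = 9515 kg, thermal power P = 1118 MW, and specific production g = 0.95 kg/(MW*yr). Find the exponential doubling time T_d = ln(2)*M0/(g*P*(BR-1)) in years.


Breeding gain G = BR - 1 = 1.159 - 1 = 0.159
Fissile production rate = g * P * G = 0.95 * 1118 * 0.159 = 168.8739 kg/yr
T_d = ln(2) * M0 / (g * P * G)
T_d = ln(2) * 9515 / 168.8739 = 39.055 yr

39.055


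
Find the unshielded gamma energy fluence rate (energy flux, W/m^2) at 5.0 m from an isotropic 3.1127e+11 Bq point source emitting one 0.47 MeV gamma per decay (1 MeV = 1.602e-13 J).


psi = A * E * 1.602e-13 / (4*pi*r^2)
psi = 3.1127e+11 * 0.47 * 1.602e-13 / (4*pi*5.0^2)
psi = 7.4602e-05 W/m^2

7.4602e-05


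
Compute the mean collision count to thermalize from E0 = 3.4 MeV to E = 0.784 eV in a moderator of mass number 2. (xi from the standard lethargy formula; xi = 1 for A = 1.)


xi = 1 + (A-1)^2/(2A)*ln((A-1)/(A+1)) = 0.7253469 (for A = 2)
n = ln(E0/E) / xi
n = ln(3.4e6 / 0.784) / 0.7253469
n = ln(4.336735e+06) / 0.7253469 = 21.069

21.069


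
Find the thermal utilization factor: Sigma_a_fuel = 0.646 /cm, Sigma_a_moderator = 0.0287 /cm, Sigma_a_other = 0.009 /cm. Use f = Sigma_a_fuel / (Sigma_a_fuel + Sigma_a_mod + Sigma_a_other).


f = Sigma_a_fuel / (Sigma_a_fuel + Sigma_a_mod + Sigma_a_other)
f = 0.646 / (0.646 + 0.0287 + 0.009)
f = 0.94486

0.94486


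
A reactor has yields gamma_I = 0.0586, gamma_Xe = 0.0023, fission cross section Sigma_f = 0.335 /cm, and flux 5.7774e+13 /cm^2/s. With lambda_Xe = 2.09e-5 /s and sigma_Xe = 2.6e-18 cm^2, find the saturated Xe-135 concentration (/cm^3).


Xe_eq = (gamma_I + gamma_Xe) * Sigma_f * phi / (lambda_Xe + sigma_Xe * phi)
Numerator = (0.0586 + 0.0023) * 0.335 * 5.7774e+13 = 1.178676e+12
Denominator = 2.09e-5 + 2.6e-18 * 5.7774e+13 = 1.711124e-04
Xe_eq = 1.178676e+12 / 1.711124e-04 = 6.8883e+15 /cm^3

6.8883e+15


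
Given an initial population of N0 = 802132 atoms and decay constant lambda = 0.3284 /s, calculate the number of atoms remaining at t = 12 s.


N = N0 * exp(-lambda * t)
N = 802132 * exp(-0.3284 * 12)
N = 15588

15588


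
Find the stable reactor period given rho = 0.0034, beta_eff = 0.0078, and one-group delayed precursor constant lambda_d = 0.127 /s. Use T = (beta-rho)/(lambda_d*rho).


T = (beta - rho) / (lambda_d * rho)
T = (0.0078 - 0.0034) / (0.127 * 0.0034)
T = 10.190 s

10.190


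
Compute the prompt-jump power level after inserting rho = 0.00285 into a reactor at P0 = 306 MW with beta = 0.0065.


P1/P0 = beta / (beta - rho)
P1/P0 = 0.0065 / (0.0065 - 0.00285) = 1.780822
P1 = 306 * 1.780822 = 544.93 MW

544.93


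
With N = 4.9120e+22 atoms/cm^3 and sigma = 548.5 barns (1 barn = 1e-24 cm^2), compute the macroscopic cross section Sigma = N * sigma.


Sigma = N * sigma_barns * 1e-24
Sigma = 4.9120e+22 * 548.5 * 1e-24
Sigma = 26.942 /cm

26.942


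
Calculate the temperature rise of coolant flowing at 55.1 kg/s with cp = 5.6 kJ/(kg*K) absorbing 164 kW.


dT = Q / (m_dot * cp)
dT = 164 / (55.1 * 5.6)
dT = 0.53150 C

0.53150


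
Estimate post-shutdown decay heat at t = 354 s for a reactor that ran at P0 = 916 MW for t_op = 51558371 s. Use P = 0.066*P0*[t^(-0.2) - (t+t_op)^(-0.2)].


P/P0 = 0.066 * [t^(-0.2) - (t + t_op)^(-0.2)]
P/P0 = 0.066 * [354^(-0.2) - (354 + 51558371)^(-0.2)]
P/P0 = 0.066 * [0.3091714 - 0.02867739] = 0.01851260
P = 916 * 0.01851260 = 16.958 MW

16.958


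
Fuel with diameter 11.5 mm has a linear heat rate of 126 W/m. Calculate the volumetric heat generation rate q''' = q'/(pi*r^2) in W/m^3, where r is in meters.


r = D / 2 / 1000 = 11.5 / 2 / 1000 = 0.00575 m
q''' = q' / (pi * r^2)
q''' = 126 / (pi * 0.00575^2)
q''' = 1.2131e+06 W/m^3

1.2131e+06


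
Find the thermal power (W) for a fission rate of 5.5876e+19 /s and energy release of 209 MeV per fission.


P = fission_rate * E_MeV * 1.602e-13
P = 5.5876e+19 * 209 * 1.602e-13
P = 1.8708e+09 W

1.8708e+09


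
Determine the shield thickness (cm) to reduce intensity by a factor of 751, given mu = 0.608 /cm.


x = ln(factor) / mu
x = ln(751) / 0.608
x = 10.890 cm

10.890


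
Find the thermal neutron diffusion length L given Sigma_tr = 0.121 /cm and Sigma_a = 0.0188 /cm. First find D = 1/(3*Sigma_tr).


D = 1 / (3 * Sigma_tr) = 1 / (3 * 0.121) = 2.754821 cm
L = sqrt(D / Sigma_a)
L = sqrt(2.754821 / 0.0188)
L = 12.105 cm

12.105


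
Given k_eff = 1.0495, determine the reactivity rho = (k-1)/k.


rho = (k_eff - 1) / k_eff
rho = (1.0495 - 1) / 1.0495
rho = 0.047165

0.047165


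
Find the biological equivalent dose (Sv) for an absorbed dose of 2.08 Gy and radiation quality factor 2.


H = D * Q
H = 2.08 * 2
H = 4.1600 Sv

4.1600


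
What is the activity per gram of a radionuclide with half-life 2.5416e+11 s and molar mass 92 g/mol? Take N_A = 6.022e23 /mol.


lambda = ln(2) / t_half = ln(2) / 2.5416e+11 = 2.727208e-12 /s
SA = lambda * N_A / M
SA = 2.727208e-12 * 6.022e23 / 92
SA = 1.7851e+10 Bq/g

1.7851e+10


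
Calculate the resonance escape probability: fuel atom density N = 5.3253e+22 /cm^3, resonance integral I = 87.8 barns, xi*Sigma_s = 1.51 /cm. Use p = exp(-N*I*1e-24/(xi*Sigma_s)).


p = exp(-N * I * 1e-24 / (xi*Sigma_s))
p = exp(-5.3253e+22 * 87.8 * 1e-24 / 1.51)
p = 0.045210

0.045210


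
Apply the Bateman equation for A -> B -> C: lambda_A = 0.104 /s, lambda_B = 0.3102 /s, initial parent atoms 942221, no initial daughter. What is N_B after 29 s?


N_B(t) = lambda_A * N_A0 / (lambda_B - lambda_A) * [exp(-lambda_A*t) - exp(-lambda_B*t)]
exp(-0.104*29) = 0.04899681; exp(-0.3102*29) = 1.239292e-04
N_B = 0.104 * 942221 / (0.3102 - 0.104) * (0.04899681 - 1.239292e-04)
N_B = 23226

23226


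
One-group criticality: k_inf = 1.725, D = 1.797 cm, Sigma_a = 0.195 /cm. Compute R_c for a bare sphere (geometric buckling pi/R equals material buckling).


L^2 = D / Sigma_a = 1.797 / 0.195 = 9.215385 cm^2
B_m^2 = (k_inf - 1) / L^2 = (1.725 - 1) / 9.215385 = 0.07867278 /cm^2
For a bare sphere: B_g = pi/R, so R_c = pi / sqrt(B_m^2)
R_c = pi / sqrt(0.07867278) = 11.201 cm

11.201


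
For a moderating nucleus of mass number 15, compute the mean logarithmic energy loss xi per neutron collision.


xi = 1 + (A-1)^2/(2A) * ln((A-1)/(A+1))
xi = 1 + (15-1)^2/(2*15) * ln((15-1)/(15 +1))
xi = 0.12759

0.12759


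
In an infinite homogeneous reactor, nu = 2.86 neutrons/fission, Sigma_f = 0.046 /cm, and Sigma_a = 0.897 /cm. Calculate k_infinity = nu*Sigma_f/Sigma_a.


k_inf = nu * Sigma_f / Sigma_a
k_inf = 2.86 * 0.046 / 0.897
k_inf = 0.14667

0.14667


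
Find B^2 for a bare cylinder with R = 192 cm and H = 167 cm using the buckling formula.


B^2 = (2.405/R)^2 + (pi/H)^2
B^2 = (2.405/192)^2 + (pi/167)^2
B^2 = 5.1079e-04 /cm^2

5.1079e-04


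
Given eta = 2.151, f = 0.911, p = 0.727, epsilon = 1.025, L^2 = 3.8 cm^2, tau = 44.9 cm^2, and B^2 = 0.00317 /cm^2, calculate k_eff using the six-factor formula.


k_inf = eta*f*p*eps = 2.151*0.911*0.727*1.025 = 1.460216
P_TNL = 1/(1 + L^2*B^2) = 1/(1 + 3.8*0.00317) = 0.9880974
P_FNL = exp(-B^2*tau) = exp(-0.00317*44.9) = 0.8673324
k_eff = k_inf * P_TNL * P_FNL = 1.460216 * 0.9880974 * 0.8673324
k_eff = 1.2514

1.2514


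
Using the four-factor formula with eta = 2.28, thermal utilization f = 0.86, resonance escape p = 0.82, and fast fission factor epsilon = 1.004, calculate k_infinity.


k_inf = eta * f * p * epsilon
k_inf = 2.28 * 0.86 * 0.82 * 1.004
k_inf = 1.6143

1.6143


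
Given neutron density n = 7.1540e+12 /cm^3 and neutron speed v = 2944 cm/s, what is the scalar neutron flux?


phi = n * v
phi = 7.1540e+12 * 2944
phi = 2.1061e+16 /cm^2/s

2.1061e+16


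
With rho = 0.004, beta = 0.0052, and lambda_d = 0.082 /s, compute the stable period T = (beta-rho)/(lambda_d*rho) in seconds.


T = (beta - rho) / (lambda_d * rho)
T = (0.0052 - 0.004) / (0.082 * 0.004)
T = 3.6585 s

3.6585


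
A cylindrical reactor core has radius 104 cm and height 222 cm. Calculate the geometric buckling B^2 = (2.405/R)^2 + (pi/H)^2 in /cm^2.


B^2 = (2.405/R)^2 + (pi/H)^2
B^2 = (2.405/104)^2 + (pi/222)^2
B^2 = 7.3503e-04 /cm^2

7.3503e-04


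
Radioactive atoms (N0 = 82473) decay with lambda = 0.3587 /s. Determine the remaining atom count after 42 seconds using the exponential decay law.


N = N0 * exp(-lambda * t)
N = 82473 * exp(-0.3587 * 42)
N = 0.023632

0.023632


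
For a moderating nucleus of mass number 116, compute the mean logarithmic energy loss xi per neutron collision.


xi = 1 + (A-1)^2/(2A) * ln((A-1)/(A+1))
xi = 1 + (116-1)^2/(2*116) * ln((116-1)/(116 +1))
xi = 0.017143

0.017143


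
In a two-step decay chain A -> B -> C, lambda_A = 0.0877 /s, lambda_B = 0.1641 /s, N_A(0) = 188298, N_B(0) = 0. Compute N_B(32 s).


N_B(t) = lambda_A * N_A0 / (lambda_B - lambda_A) * [exp(-lambda_A*t) - exp(-lambda_B*t)]
exp(-0.0877*32) = 0.06042212; exp(-0.1641*32) = 0.005241225
N_B = 0.0877 * 188298 / (0.1641 - 0.0877) * (0.06042212 - 0.005241225)
N_B = 11927

11927


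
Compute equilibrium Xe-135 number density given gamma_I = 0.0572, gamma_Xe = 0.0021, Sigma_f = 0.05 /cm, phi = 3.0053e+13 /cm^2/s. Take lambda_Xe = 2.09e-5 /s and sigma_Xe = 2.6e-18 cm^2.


Xe_eq = (gamma_I + gamma_Xe) * Sigma_f * phi / (lambda_Xe + sigma_Xe * phi)
Numerator = (0.0572 + 0.0021) * 0.05 * 3.0053e+13 = 8.910714e+10
Denominator = 2.09e-5 + 2.6e-18 * 3.0053e+13 = 9.903780e-05
Xe_eq = 8.910714e+10 / 9.903780e-05 = 8.9973e+14 /cm^3

8.9973e+14


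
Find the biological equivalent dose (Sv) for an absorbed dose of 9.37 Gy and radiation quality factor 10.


H = D * Q
H = 9.37 * 10
H = 93.700 Sv

93.700


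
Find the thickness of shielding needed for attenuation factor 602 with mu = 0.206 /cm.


x = ln(factor) / mu
x = ln(602) / 0.206
x = 31.069 cm

31.069


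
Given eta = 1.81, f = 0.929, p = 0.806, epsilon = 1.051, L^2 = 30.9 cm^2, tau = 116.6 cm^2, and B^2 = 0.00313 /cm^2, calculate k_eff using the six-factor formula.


k_inf = eta*f*p*eps = 1.81*0.929*0.806*1.051 = 1.424400
P_TNL = 1/(1 + L^2*B^2) = 1/(1 + 30.9*0.00313) = 0.9118123
P_FNL = exp(-B^2*tau) = exp(-0.00313*116.6) = 0.6942258
k_eff = k_inf * P_TNL * P_FNL = 1.424400 * 0.9118123 * 0.6942258
k_eff = 0.90165

0.90165


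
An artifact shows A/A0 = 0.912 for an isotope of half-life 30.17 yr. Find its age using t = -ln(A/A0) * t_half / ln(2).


lambda = ln(2) / t_half = ln(2) / 30.17 = 0.02297472 /yr
t = -ln(A/A0) / lambda
t = -ln(0.912) / 0.02297472
t = 4.0094 yr

4.0094


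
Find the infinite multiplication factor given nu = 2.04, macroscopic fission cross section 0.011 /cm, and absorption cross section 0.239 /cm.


k_inf = nu * Sigma_f / Sigma_a
k_inf = 2.04 * 0.011 / 0.239
k_inf = 0.093891

0.093891


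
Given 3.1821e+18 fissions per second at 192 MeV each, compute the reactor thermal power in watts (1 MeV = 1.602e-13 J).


P = fission_rate * E_MeV * 1.602e-13
P = 3.1821e+18 * 192 * 1.602e-13
P = 9.7876e+07 W

9.7876e+07


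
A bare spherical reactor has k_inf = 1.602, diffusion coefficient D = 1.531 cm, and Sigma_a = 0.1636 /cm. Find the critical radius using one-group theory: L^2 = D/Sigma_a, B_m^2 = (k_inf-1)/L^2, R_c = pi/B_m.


L^2 = D / Sigma_a = 1.531 / 0.1636 = 9.358191 cm^2
B_m^2 = (k_inf - 1) / L^2 = (1.602 - 1) / 9.358191 = 0.06432867 /cm^2
For a bare sphere: B_g = pi/R, so R_c = pi / sqrt(B_m^2)
R_c = pi / sqrt(0.06432867) = 12.386 cm

12.386


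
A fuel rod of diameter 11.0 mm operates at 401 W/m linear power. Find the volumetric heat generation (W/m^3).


r = D / 2 / 1000 = 11.0 / 2 / 1000 = 0.0055 m
q''' = q' / (pi * r^2)
q''' = 401 / (pi * 0.0055^2)
q''' = 4.2196e+06 W/m^3

4.2196e+06


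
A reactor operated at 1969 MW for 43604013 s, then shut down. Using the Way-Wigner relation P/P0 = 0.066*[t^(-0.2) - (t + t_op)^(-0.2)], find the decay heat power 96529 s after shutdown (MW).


P/P0 = 0.066 * [t^(-0.2) - (t + t_op)^(-0.2)]
P/P0 = 0.066 * [96529^(-0.2) - (96529 + 43604013)^(-0.2)]
P/P0 = 0.066 * [0.1007090 - 0.02964167] = 0.004690444
P = 1969 * 0.004690444 = 9.2355 MW

9.2355


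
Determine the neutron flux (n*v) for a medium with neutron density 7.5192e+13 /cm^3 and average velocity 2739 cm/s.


phi = n * v
phi = 7.5192e+13 * 2739
phi = 2.0595e+17 /cm^2/s

2.0595e+17


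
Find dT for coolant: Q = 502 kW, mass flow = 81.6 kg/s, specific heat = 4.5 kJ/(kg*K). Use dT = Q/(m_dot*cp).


dT = Q / (m_dot * cp)
dT = 502 / (81.6 * 4.5)
dT = 1.3671 C

1.3671


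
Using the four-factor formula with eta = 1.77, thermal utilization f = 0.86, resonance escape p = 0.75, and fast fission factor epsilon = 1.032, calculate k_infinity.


k_inf = eta * f * p * epsilon
k_inf = 1.77 * 0.86 * 0.75 * 1.032
k_inf = 1.1782

1.1782


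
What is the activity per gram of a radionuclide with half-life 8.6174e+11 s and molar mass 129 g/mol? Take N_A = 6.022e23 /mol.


lambda = ln(2) / t_half = ln(2) / 8.6174e+11 = 8.043577e-13 /s
SA = lambda * N_A / M
SA = 8.043577e-13 * 6.022e23 / 129
SA = 3.7549e+09 Bq/g

3.7549e+09


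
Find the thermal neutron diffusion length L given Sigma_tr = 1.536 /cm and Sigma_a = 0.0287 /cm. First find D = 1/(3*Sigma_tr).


D = 1 / (3 * Sigma_tr) = 1 / (3 * 1.536) = 0.2170139 cm
L = sqrt(D / Sigma_a)
L = sqrt(0.2170139 / 0.0287)
L = 2.7498 cm

2.7498


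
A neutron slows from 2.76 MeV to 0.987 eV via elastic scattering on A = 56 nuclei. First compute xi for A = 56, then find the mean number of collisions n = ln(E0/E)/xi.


xi = 1 + (A-1)^2/(2A)*ln((A-1)/(A+1)) = 0.03529286 (for A = 56)
n = ln(E0/E) / xi
n = ln(2.76e6 / 0.987) / 0.03529286
n = ln(2.796353e+06) / 0.03529286 = 420.59

420.59


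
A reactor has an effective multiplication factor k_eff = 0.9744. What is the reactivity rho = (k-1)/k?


rho = (k_eff - 1) / k_eff
rho = (0.9744 - 1) / 0.9744
rho = -0.026273

-0.026273


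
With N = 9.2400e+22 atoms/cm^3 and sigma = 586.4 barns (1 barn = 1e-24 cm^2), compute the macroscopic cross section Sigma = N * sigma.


Sigma = N * sigma_barns * 1e-24
Sigma = 9.2400e+22 * 586.4 * 1e-24
Sigma = 54.183 /cm

54.183


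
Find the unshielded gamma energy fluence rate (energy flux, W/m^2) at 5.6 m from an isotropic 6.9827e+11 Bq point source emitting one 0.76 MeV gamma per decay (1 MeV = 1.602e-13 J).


psi = A * E * 1.602e-13 / (4*pi*r^2)
psi = 6.9827e+11 * 0.76 * 1.602e-13 / (4*pi*5.6^2)
psi = 2.1573e-04 W/m^2

2.1573e-04


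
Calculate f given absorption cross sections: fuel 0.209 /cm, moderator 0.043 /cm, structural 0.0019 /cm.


f = Sigma_a_fuel / (Sigma_a_fuel + Sigma_a_mod + Sigma_a_other)
f = 0.209 / (0.209 + 0.043 + 0.0019)
f = 0.82316

0.82316


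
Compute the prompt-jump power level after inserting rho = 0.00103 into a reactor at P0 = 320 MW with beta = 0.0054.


P1/P0 = beta / (beta - rho)
P1/P0 = 0.0054 / (0.0054 - 0.00103) = 1.235698
P1 = 320 * 1.235698 = 395.42 MW

395.42


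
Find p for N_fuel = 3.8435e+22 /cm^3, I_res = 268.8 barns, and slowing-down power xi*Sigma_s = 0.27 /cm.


p = exp(-N * I * 1e-24 / (xi*Sigma_s))
p = exp(-3.8435e+22 * 268.8 * 1e-24 / 0.27)
p = 2.4103e-17

2.4103e-17


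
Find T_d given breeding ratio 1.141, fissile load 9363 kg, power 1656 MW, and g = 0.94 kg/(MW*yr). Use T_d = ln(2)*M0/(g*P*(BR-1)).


Breeding gain G = BR - 1 = 1.141 - 1 = 0.141
Fissile production rate = g * P * G = 0.94 * 1656 * 0.141 = 219.48624 kg/yr
T_d = ln(2) * M0 / (g * P * G)
T_d = ln(2) * 9363 / 219.48624 = 29.569 yr

29.569


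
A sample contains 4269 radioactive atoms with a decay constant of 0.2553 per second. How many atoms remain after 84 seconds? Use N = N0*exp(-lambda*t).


N = N0 * exp(-lambda * t)
N = 4269 * exp(-0.2553 * 84)
N = 2.0739e-06

2.0739e-06


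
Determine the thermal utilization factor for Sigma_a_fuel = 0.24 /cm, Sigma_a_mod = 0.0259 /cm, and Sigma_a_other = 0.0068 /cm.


f = Sigma_a_fuel / (Sigma_a_fuel + Sigma_a_mod + Sigma_a_other)
f = 0.24 / (0.24 + 0.0259 + 0.0068)
f = 0.88009

0.88009


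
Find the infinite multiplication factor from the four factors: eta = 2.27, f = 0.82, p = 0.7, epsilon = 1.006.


k_inf = eta * f * p * epsilon
k_inf = 2.27 * 0.82 * 0.7 * 1.006
k_inf = 1.3108

1.3108


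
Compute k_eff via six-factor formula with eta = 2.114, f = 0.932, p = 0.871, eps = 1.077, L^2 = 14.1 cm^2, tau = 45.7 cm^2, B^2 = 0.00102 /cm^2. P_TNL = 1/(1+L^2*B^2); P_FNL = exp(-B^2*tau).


k_inf = eta*f*p*eps = 2.114*0.932*0.871*1.077 = 1.848225
P_TNL = 1/(1 + L^2*B^2) = 1/(1 + 14.1*0.00102) = 0.9858219
P_FNL = exp(-B^2*tau) = exp(-0.00102*45.7) = 0.9544557
k_eff = k_inf * P_TNL * P_FNL = 1.848225 * 0.9858219 * 0.9544557
k_eff = 1.7390

1.7390


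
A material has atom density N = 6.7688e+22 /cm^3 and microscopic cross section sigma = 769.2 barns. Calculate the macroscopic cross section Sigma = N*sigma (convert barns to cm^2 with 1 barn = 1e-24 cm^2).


Sigma = N * sigma_barns * 1e-24
Sigma = 6.7688e+22 * 769.2 * 1e-24
Sigma = 52.066 /cm

52.066


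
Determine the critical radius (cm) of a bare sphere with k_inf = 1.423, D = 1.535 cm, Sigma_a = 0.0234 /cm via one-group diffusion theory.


L^2 = D / Sigma_a = 1.535 / 0.0234 = 65.59829 cm^2
B_m^2 = (k_inf - 1) / L^2 = (1.423 - 1) / 65.59829 = 0.006448339 /cm^2
For a bare sphere: B_g = pi/R, so R_c = pi / sqrt(B_m^2)
R_c = pi / sqrt(0.006448339) = 39.122 cm

39.122


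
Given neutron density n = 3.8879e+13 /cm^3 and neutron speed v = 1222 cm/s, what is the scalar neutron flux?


phi = n * v
phi = 3.8879e+13 * 1222
phi = 4.7510e+16 /cm^2/s

4.7510e+16


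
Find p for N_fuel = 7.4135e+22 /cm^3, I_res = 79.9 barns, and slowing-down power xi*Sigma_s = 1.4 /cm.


p = exp(-N * I * 1e-24 / (xi*Sigma_s))
p = exp(-7.4135e+22 * 79.9 * 1e-24 / 1.4)
p = 0.014538

0.014538


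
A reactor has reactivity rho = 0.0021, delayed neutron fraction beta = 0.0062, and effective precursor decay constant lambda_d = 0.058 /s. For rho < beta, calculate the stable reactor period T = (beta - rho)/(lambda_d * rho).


T = (beta - rho) / (lambda_d * rho)
T = (0.0062 - 0.0021) / (0.058 * 0.0021)
T = 33.662 s

33.662


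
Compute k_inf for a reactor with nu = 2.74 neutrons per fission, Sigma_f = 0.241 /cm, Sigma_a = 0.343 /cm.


k_inf = nu * Sigma_f / Sigma_a
k_inf = 2.74 * 0.241 / 0.343
k_inf = 1.9252

1.9252


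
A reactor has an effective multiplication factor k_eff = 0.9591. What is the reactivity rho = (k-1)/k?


rho = (k_eff - 1) / k_eff
rho = (0.9591 - 1) / 0.9591
rho = -0.042644

-0.042644


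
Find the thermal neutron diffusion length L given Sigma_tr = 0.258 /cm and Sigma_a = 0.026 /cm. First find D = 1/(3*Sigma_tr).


D = 1 / (3 * Sigma_tr) = 1 / (3 * 0.258) = 1.291990 cm
L = sqrt(D / Sigma_a)
L = sqrt(1.291990 / 0.026)
L = 7.0492 cm

7.0492


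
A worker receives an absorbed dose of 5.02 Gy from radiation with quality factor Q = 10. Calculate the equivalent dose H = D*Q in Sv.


H = D * Q
H = 5.02 * 10
H = 50.200 Sv

50.200


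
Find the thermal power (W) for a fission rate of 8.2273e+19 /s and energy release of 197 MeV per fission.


P = fission_rate * E_MeV * 1.602e-13
P = 8.2273e+19 * 197 * 1.602e-13
P = 2.5965e+09 W

2.5965e+09


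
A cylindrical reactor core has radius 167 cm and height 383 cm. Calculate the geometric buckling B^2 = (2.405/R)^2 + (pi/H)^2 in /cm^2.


B^2 = (2.405/R)^2 + (pi/H)^2
B^2 = (2.405/167)^2 + (pi/383)^2
B^2 = 2.7468e-04 /cm^2

2.7468e-04


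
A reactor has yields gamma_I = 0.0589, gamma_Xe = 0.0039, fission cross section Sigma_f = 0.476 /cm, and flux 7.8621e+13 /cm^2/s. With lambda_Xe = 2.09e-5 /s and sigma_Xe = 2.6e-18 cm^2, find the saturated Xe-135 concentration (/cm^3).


Xe_eq = (gamma_I + gamma_Xe) * Sigma_f * phi / (lambda_Xe + sigma_Xe * phi)
Numerator = (0.0589 + 0.0039) * 0.476 * 7.8621e+13 = 2.350202e+12
Denominator = 2.09e-5 + 2.6e-18 * 7.8621e+13 = 2.253146e-04
Xe_eq = 2.350202e+12 / 2.253146e-04 = 1.0431e+16 /cm^3

1.0431e+16


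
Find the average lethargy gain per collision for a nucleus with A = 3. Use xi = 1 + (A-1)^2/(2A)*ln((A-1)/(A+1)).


xi = 1 + (A-1)^2/(2A) * ln((A-1)/(A+1))
xi = 1 + (3-1)^2/(2*3) * ln((3-1)/(3 +1))
xi = 0.53790

0.53790


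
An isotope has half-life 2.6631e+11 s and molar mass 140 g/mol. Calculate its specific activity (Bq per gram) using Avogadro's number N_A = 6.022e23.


lambda = ln(2) / t_half = ln(2) / 2.6631e+11 = 2.602783e-12 /s
SA = lambda * N_A / M
SA = 2.602783e-12 * 6.022e23 / 140
SA = 1.1196e+10 Bq/g

1.1196e+10


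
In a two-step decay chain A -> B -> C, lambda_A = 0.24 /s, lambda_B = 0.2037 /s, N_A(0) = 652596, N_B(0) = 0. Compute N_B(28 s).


N_B(t) = lambda_A * N_A0 / (lambda_B - lambda_A) * [exp(-lambda_A*t) - exp(-lambda_B*t)]
exp(-0.24*28) = 0.001206538; exp(-0.2037*28) = 0.003333942
N_B = 0.24 * 652596 / (0.2037 - 0.24) * (0.001206538 - 0.003333942)
N_B = 9179.1

9179.1


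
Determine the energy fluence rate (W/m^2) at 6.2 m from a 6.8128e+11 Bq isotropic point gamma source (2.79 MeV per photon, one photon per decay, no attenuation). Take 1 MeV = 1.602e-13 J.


psi = A * E * 1.602e-13 / (4*pi*r^2)
psi = 6.8128e+11 * 2.79 * 1.602e-13 / (4*pi*6.2^2)
psi = 6.3038e-04 W/m^2

6.3038e-04


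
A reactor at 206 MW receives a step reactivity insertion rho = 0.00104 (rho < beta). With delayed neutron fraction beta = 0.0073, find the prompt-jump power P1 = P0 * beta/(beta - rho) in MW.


P1/P0 = beta / (beta - rho)
P1/P0 = 0.0073 / (0.0073 - 0.00104) = 1.166134
P1 = 206 * 1.166134 = 240.22 MW

240.22


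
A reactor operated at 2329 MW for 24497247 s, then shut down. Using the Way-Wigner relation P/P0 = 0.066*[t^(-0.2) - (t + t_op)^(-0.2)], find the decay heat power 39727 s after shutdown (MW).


P/P0 = 0.066 * [t^(-0.2) - (t + t_op)^(-0.2)]
P/P0 = 0.066 * [39727^(-0.2) - (39727 + 24497247)^(-0.2)]
P/P0 = 0.066 * [0.1202771 - 0.03326870] = 0.005742554
P = 2329 * 0.005742554 = 13.374 MW

13.374


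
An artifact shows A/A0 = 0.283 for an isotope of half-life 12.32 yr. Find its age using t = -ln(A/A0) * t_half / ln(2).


lambda = ln(2) / t_half = ln(2) / 12.32 = 0.05626195 /yr
t = -ln(A/A0) / lambda
t = -ln(0.283) / 0.05626195
t = 22.436 yr

22.436


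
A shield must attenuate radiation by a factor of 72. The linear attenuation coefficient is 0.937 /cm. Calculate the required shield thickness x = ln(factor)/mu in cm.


x = ln(factor) / mu
x = ln(72) / 0.937
x = 4.5642 cm

4.5642


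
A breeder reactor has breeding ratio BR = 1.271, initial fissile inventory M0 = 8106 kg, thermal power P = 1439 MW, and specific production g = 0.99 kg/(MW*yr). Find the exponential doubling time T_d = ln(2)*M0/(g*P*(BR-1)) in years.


Breeding gain G = BR - 1 = 1.271 - 1 = 0.271
Fissile production rate = g * P * G = 0.99 * 1439 * 0.271 = 386.06931 kg/yr
T_d = ln(2) * M0 / (g * P * G)
T_d = ln(2) * 8106 / 386.06931 = 14.553 yr

14.553


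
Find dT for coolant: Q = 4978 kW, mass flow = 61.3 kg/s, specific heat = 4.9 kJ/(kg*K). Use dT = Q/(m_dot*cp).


dT = Q / (m_dot * cp)
dT = 4978 / (61.3 * 4.9)
dT = 16.573 C

16.573
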